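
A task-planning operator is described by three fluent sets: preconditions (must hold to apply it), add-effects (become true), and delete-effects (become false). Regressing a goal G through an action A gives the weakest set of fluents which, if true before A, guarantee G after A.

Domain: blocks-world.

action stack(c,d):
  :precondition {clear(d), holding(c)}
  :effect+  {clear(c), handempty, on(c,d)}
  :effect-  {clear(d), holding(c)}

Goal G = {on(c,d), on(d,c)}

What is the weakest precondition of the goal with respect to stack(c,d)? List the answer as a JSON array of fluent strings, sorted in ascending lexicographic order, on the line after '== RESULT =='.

Regress:
  G ∩ del = {}  (empty — regression defined)
  G \ add = {on(c,d), on(d,c)} \ {clear(c), handempty, on(c,d)} = {on(d,c)}
  ∪ pre   = {on(d,c)} ∪ {clear(d), holding(c)}
          = {clear(d), holding(c), on(d,c)}

== RESULT ==
["clear(d)", "holding(c)", "on(d,c)"]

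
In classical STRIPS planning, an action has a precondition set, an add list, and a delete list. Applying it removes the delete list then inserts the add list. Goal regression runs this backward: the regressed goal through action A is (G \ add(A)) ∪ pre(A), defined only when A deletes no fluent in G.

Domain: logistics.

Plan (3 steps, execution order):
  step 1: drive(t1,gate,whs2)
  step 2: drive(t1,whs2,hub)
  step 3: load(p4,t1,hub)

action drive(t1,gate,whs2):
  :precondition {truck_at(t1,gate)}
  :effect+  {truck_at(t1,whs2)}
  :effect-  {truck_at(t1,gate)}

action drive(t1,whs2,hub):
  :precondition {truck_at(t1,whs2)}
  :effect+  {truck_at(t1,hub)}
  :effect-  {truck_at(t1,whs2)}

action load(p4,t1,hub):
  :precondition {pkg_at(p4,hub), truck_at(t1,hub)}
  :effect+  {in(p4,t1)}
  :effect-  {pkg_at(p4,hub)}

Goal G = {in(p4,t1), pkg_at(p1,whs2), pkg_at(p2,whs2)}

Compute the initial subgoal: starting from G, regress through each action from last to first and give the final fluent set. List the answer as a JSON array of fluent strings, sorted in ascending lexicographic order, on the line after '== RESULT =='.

Work backward from the goal:
  through step 3 (load(p4,t1,hub)): drop {in(p4,t1)}, keep {pkg_at(p1,whs2), pkg_at(p2,whs2)}, require {pkg_at(p4,hub), truck_at(t1,hub)}
    → {pkg_at(p1,whs2), pkg_at(p2,whs2), pkg_at(p4,hub), truck_at(t1,hub)}
  through step 2 (drive(t1,whs2,hub)): drop {truck_at(t1,hub)}, keep {pkg_at(p1,whs2), pkg_at(p2,whs2), pkg_at(p4,hub)}, require {truck_at(t1,whs2)}
    → {pkg_at(p1,whs2), pkg_at(p2,whs2), pkg_at(p4,hub), truck_at(t1,whs2)}
  through step 1 (drive(t1,gate,whs2)): drop {truck_at(t1,whs2)}, keep {pkg_at(p1,whs2), pkg_at(p2,whs2), pkg_at(p4,hub)}, require {truck_at(t1,gate)}
    → {pkg_at(p1,whs2), pkg_at(p2,whs2), pkg_at(p4,hub), truck_at(t1,gate)}

== RESULT ==
["pkg_at(p1,whs2)", "pkg_at(p2,whs2)", "pkg_at(p4,hub)", "truck_at(t1,gate)"]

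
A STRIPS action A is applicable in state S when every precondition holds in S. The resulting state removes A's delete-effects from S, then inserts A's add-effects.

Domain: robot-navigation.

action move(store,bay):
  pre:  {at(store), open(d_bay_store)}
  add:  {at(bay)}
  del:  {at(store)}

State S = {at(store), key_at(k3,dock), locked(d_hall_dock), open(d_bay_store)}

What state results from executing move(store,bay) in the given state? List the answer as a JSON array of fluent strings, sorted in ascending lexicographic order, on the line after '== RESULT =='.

Progress:
  pre ⊆ S: {at(store), open(d_bay_store)} ⊆ S  — applicable
  S \ del = {key_at(k3,dock), locked(d_hall_dock), open(d_bay_store)}
  ∪ add   = {at(bay), key_at(k3,dock), locked(d_hall_dock), open(d_bay_store)}

== RESULT ==
["at(bay)", "key_at(k3,dock)", "locked(d_hall_dock)", "open(d_bay_store)"]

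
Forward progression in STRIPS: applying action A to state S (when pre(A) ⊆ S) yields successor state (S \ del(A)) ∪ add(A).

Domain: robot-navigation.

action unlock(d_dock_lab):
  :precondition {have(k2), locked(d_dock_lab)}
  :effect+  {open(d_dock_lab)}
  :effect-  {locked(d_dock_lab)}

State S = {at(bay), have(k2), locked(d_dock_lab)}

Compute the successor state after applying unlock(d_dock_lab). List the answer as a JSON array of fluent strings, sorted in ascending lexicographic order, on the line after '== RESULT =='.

Progress:
  pre ⊆ S: {have(k2), locked(d_dock_lab)} ⊆ S  — applicable
  S \ del = {at(bay), have(k2)}
  ∪ add   = {at(bay), have(k2), open(d_dock_lab)}

== RESULT ==
["at(bay)", "have(k2)", "open(d_dock_lab)"]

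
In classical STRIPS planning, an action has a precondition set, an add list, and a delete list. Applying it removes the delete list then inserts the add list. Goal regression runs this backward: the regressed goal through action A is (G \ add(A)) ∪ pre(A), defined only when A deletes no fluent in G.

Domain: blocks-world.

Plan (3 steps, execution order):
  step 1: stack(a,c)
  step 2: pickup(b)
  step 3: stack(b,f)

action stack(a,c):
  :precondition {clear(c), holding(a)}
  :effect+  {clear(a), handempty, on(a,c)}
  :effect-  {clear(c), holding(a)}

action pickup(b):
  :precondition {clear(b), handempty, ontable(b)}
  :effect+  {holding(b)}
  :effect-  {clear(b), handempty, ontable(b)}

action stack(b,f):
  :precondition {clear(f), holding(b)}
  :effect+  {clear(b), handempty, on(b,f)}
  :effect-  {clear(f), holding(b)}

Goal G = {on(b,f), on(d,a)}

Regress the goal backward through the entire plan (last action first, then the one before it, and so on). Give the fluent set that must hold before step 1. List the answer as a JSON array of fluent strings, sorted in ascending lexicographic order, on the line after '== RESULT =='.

Regress step by step:
  through step 3 (stack(b,f)): drop {on(b,f)}, keep {on(d,a)}, require {clear(f), holding(b)}
    → {clear(f), holding(b), on(d,a)}
  through step 2 (pickup(b)): drop {holding(b)}, keep {clear(f), on(d,a)}, require {clear(b), handempty, ontable(b)}
    → {clear(b), clear(f), handempty, on(d,a), ontable(b)}
  through step 1 (stack(a,c)): drop {handempty}, keep {clear(b), clear(f), on(d,a), ontable(b)}, require {clear(c), holding(a)}
    → {clear(b), clear(c), clear(f), holding(a), on(d,a), ontable(b)}

== RESULT ==
["clear(b)", "clear(c)", "clear(f)", "holding(a)", "on(d,a)", "ontable(b)"]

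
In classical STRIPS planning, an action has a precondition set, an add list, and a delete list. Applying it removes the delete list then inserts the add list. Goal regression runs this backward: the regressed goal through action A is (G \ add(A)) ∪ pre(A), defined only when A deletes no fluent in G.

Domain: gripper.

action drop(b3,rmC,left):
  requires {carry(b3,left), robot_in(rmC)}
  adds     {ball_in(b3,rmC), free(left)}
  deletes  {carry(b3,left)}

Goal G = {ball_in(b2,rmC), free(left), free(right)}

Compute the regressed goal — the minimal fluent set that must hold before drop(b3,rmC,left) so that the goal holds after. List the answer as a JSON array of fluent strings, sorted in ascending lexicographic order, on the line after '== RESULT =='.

Regress:
  G ∩ del = {}  (empty — regression defined)
  G \ add = {ball_in(b2,rmC), free(left), free(right)} \ {ball_in(b3,rmC), free(left)} = {ball_in(b2,rmC), free(right)}
  ∪ pre   = {ball_in(b2,rmC), free(right)} ∪ {carry(b3,left), robot_in(rmC)}
          = {ball_in(b2,rmC), carry(b3,left), free(right), robot_in(rmC)}

== RESULT ==
["ball_in(b2,rmC)", "carry(b3,left)", "free(right)", "robot_in(rmC)"]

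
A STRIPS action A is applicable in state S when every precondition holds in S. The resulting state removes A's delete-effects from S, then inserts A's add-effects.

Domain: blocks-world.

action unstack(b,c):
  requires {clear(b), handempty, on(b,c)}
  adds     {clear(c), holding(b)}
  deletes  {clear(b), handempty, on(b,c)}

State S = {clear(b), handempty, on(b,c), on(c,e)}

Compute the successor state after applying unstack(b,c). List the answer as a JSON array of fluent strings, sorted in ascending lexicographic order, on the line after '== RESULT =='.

Progress:
  pre ⊆ S: {clear(b), handempty, on(b,c)} ⊆ S  — applicable
  S \ del = {on(c,e)}
  ∪ add   = {clear(c), holding(b), on(c,e)}

== RESULT ==
["clear(c)", "holding(b)", "on(c,e)"]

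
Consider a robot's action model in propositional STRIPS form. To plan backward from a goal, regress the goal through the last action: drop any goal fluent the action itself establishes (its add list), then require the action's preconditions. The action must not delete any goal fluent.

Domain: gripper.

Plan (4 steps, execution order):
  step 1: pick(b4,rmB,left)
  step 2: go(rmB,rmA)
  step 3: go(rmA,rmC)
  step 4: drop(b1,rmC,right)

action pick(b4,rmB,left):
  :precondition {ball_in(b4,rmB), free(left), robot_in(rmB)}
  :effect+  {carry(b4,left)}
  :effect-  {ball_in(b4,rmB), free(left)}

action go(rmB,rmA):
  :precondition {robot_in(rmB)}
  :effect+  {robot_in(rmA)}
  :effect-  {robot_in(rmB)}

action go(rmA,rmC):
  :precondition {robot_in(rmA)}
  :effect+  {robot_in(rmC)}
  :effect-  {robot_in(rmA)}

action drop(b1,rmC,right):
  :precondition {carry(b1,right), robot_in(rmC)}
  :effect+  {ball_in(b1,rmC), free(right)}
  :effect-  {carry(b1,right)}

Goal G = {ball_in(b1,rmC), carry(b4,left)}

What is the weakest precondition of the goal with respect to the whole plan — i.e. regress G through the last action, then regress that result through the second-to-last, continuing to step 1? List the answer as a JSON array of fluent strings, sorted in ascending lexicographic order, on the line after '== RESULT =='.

Work backward from the goal:
  through step 4 (drop(b1,rmC,right)): drop {ball_in(b1,rmC)}, keep {carry(b4,left)}, require {carry(b1,right), robot_in(rmC)}
    → {carry(b1,right), carry(b4,left), robot_in(rmC)}
  through step 3 (go(rmA,rmC)): drop {robot_in(rmC)}, keep {carry(b1,right), carry(b4,left)}, require {robot_in(rmA)}
    → {carry(b1,right), carry(b4,left), robot_in(rmA)}
  through step 2 (go(rmB,rmA)): drop {robot_in(rmA)}, keep {carry(b1,right), carry(b4,left)}, require {robot_in(rmB)}
    → {carry(b1,right), carry(b4,left), robot_in(rmB)}
  through step 1 (pick(b4,rmB,left)): drop {carry(b4,left)}, keep {carry(b1,right), robot_in(rmB)}, require {ball_in(b4,rmB), free(left), robot_in(rmB)}
    → {ball_in(b4,rmB), carry(b1,right), free(left), robot_in(rmB)}

== RESULT ==
["ball_in(b4,rmB)", "carry(b1,right)", "free(left)", "robot_in(rmB)"]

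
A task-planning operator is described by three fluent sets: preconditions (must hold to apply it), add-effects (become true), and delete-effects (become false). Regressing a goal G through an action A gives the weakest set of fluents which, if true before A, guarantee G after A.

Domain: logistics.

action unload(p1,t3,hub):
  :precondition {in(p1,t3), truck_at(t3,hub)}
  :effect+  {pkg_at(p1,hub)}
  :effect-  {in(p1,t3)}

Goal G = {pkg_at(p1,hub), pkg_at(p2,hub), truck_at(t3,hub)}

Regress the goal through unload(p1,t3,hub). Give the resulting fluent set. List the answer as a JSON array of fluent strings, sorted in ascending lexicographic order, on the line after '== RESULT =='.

Regress:
  G ∩ del = {}  (empty — regression defined)
  G \ add = {pkg_at(p1,hub), pkg_at(p2,hub), truck_at(t3,hub)} \ {pkg_at(p1,hub)} = {pkg_at(p2,hub), truck_at(t3,hub)}
  ∪ pre   = {pkg_at(p2,hub), truck_at(t3,hub)} ∪ {in(p1,t3), truck_at(t3,hub)}
          = {in(p1,t3), pkg_at(p2,hub), truck_at(t3,hub)}

== RESULT ==
["in(p1,t3)", "pkg_at(p2,hub)", "truck_at(t3,hub)"]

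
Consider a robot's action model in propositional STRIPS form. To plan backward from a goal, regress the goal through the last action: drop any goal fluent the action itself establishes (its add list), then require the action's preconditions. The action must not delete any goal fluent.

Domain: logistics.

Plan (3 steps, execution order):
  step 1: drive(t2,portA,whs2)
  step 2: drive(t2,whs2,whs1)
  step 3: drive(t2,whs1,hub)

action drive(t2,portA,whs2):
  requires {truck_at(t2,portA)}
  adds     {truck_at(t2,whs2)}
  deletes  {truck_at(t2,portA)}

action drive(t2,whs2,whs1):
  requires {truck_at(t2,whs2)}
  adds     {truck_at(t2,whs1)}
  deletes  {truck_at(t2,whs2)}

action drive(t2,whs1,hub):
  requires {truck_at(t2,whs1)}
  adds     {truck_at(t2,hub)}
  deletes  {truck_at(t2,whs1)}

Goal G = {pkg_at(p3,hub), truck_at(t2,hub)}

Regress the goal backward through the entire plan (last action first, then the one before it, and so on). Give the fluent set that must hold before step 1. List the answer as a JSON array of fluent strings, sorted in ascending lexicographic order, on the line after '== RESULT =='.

Regress step by step:
  through step 3 (drive(t2,whs1,hub)): drop {truck_at(t2,hub)}, keep {pkg_at(p3,hub)}, require {truck_at(t2,whs1)}
    → {pkg_at(p3,hub), truck_at(t2,whs1)}
  through step 2 (drive(t2,whs2,whs1)): drop {truck_at(t2,whs1)}, keep {pkg_at(p3,hub)}, require {truck_at(t2,whs2)}
    → {pkg_at(p3,hub), truck_at(t2,whs2)}
  through step 1 (drive(t2,portA,whs2)): drop {truck_at(t2,whs2)}, keep {pkg_at(p3,hub)}, require {truck_at(t2,portA)}
    → {pkg_at(p3,hub), truck_at(t2,portA)}

== RESULT ==
["pkg_at(p3,hub)", "truck_at(t2,portA)"]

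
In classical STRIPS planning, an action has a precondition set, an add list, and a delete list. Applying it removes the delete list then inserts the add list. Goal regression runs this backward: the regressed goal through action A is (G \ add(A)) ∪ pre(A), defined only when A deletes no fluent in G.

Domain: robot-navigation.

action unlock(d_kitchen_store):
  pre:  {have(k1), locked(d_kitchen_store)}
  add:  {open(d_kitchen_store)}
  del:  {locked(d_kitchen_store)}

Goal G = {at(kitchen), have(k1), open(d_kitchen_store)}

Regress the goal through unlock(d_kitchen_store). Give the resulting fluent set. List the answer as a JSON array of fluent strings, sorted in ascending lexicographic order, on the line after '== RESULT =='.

Regress:
  G ∩ del = {}  (empty — regression defined)
  G \ add = {at(kitchen), have(k1), open(d_kitchen_store)} \ {open(d_kitchen_store)} = {at(kitchen), have(k1)}
  ∪ pre   = {at(kitchen), have(k1)} ∪ {have(k1), locked(d_kitchen_store)}
          = {at(kitchen), have(k1), locked(d_kitchen_store)}

== RESULT ==
["at(kitchen)", "have(k1)", "locked(d_kitchen_store)"]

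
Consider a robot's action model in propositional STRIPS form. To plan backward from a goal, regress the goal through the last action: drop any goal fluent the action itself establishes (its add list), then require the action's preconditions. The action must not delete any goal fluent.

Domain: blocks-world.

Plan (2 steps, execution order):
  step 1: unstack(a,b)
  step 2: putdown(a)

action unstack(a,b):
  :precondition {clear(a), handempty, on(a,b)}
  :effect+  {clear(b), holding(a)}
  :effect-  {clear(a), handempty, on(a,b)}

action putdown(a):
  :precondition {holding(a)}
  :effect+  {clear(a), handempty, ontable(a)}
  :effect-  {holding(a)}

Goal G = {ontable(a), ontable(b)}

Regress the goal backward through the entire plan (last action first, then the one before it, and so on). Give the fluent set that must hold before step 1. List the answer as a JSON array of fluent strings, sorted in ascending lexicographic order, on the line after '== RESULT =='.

Work backward from the goal:
  through step 2 (putdown(a)): drop {ontable(a)}, keep {ontable(b)}, require {holding(a)}
    → {holding(a), ontable(b)}
  through step 1 (unstack(a,b)): drop {holding(a)}, keep {ontable(b)}, require {clear(a), handempty, on(a,b)}
    → {clear(a), handempty, on(a,b), ontable(b)}

== RESULT ==
["clear(a)", "handempty", "on(a,b)", "ontable(b)"]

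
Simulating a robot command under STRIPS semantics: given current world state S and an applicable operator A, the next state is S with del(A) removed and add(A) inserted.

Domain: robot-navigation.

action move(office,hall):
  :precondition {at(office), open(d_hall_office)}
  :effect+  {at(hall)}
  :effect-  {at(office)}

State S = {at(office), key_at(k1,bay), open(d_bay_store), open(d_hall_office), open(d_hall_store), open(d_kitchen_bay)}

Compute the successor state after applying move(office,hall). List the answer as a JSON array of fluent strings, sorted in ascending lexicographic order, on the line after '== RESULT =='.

Progress:
  pre ⊆ S: {at(office), open(d_hall_office)} ⊆ S  — applicable
  S \ del = {key_at(k1,bay), open(d_bay_store), open(d_hall_office), open(d_hall_store), open(d_kitchen_bay)}
  ∪ add   = {at(hall), key_at(k1,bay), open(d_bay_store), open(d_hall_office), open(d_hall_store), open(d_kitchen_bay)}

== RESULT ==
["at(hall)", "key_at(k1,bay)", "open(d_bay_store)", "open(d_hall_office)", "open(d_hall_store)", "open(d_kitchen_bay)"]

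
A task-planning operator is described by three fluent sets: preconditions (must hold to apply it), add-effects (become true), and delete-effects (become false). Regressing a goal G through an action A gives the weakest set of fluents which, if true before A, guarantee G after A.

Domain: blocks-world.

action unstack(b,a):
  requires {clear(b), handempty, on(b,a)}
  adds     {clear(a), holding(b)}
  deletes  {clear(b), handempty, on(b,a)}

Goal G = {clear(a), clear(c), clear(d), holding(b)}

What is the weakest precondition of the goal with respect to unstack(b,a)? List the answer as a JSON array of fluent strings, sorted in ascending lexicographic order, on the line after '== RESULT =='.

Compute (G \ add) ∪ pre:
  G ∩ del = {}  (empty — regression defined)
  G \ add = {clear(a), clear(c), clear(d), holding(b)} \ {clear(a), holding(b)} = {clear(c), clear(d)}
  ∪ pre   = {clear(c), clear(d)} ∪ {clear(b), handempty, on(b,a)}
          = {clear(b), clear(c), clear(d), handempty, on(b,a)}

== RESULT ==
["clear(b)", "clear(c)", "clear(d)", "handempty", "on(b,a)"]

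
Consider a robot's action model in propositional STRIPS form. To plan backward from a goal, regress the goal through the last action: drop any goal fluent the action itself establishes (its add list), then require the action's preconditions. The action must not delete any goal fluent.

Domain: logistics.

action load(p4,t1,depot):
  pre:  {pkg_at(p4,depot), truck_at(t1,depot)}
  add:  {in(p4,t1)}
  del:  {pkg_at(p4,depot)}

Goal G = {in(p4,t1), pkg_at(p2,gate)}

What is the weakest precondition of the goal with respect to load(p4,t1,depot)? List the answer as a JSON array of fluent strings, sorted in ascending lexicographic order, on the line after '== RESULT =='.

Regress:
  G ∩ del = {}  (empty — regression defined)
  G \ add = {in(p4,t1), pkg_at(p2,gate)} \ {in(p4,t1)} = {pkg_at(p2,gate)}
  ∪ pre   = {pkg_at(p2,gate)} ∪ {pkg_at(p4,depot), truck_at(t1,depot)}
          = {pkg_at(p2,gate), pkg_at(p4,depot), truck_at(t1,depot)}

== RESULT ==
["pkg_at(p2,gate)", "pkg_at(p4,depot)", "truck_at(t1,depot)"]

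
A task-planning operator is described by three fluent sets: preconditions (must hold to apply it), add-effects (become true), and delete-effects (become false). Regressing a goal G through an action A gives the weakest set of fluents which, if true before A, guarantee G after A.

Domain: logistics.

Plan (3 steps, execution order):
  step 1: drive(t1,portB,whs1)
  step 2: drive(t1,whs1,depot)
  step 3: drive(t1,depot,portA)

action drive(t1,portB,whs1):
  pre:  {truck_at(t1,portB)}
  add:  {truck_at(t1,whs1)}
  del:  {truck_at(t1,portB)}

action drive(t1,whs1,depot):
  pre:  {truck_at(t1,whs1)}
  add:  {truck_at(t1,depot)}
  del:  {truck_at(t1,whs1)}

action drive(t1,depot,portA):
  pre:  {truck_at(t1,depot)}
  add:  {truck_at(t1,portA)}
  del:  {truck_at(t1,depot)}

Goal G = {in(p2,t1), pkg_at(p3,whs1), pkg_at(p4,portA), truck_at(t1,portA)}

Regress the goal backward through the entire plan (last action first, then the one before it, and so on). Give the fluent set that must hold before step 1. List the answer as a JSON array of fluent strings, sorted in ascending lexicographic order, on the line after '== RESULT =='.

Work backward from the goal:
  through step 3 (drive(t1,depot,portA)): drop {truck_at(t1,portA)}, keep {in(p2,t1), pkg_at(p3,whs1), pkg_at(p4,portA)}, require {truck_at(t1,depot)}
    → {in(p2,t1), pkg_at(p3,whs1), pkg_at(p4,portA), truck_at(t1,depot)}
  through step 2 (drive(t1,whs1,depot)): drop {truck_at(t1,depot)}, keep {in(p2,t1), pkg_at(p3,whs1), pkg_at(p4,portA)}, require {truck_at(t1,whs1)}
    → {in(p2,t1), pkg_at(p3,whs1), pkg_at(p4,portA), truck_at(t1,whs1)}
  through step 1 (drive(t1,portB,whs1)): drop {truck_at(t1,whs1)}, keep {in(p2,t1), pkg_at(p3,whs1), pkg_at(p4,portA)}, require {truck_at(t1,portB)}
    → {in(p2,t1), pkg_at(p3,whs1), pkg_at(p4,portA), truck_at(t1,portB)}

== RESULT ==
["in(p2,t1)", "pkg_at(p3,whs1)", "pkg_at(p4,portA)", "truck_at(t1,portB)"]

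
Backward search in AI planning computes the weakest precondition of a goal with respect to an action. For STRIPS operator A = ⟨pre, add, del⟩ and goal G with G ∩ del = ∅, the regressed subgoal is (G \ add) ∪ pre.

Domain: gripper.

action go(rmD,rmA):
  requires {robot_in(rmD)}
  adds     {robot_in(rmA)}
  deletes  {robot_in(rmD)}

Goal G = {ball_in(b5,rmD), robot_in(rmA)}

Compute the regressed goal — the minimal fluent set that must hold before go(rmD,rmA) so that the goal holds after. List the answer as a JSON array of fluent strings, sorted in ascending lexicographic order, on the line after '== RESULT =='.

Regress:
  G ∩ del = {}  (empty — regression defined)
  G \ add = {ball_in(b5,rmD), robot_in(rmA)} \ {robot_in(rmA)} = {ball_in(b5,rmD)}
  ∪ pre   = {ball_in(b5,rmD)} ∪ {robot_in(rmD)}
          = {ball_in(b5,rmD), robot_in(rmD)}

== RESULT ==
["ball_in(b5,rmD)", "robot_in(rmD)"]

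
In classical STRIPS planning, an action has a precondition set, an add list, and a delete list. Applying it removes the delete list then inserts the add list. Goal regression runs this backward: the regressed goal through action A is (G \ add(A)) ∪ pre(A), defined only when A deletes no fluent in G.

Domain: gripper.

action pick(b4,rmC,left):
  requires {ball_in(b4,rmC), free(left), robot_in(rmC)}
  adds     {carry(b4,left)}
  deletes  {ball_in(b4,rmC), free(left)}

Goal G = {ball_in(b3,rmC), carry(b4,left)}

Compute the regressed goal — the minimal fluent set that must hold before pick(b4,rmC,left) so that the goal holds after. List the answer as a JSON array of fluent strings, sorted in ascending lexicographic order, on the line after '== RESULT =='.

Compute (G \ add) ∪ pre:
  G ∩ del = {}  (empty — regression defined)
  G \ add = {ball_in(b3,rmC), carry(b4,left)} \ {carry(b4,left)} = {ball_in(b3,rmC)}
  ∪ pre   = {ball_in(b3,rmC)} ∪ {ball_in(b4,rmC), free(left), robot_in(rmC)}
          = {ball_in(b3,rmC), ball_in(b4,rmC), free(left), robot_in(rmC)}

== RESULT ==
["ball_in(b3,rmC)", "ball_in(b4,rmC)", "free(left)", "robot_in(rmC)"]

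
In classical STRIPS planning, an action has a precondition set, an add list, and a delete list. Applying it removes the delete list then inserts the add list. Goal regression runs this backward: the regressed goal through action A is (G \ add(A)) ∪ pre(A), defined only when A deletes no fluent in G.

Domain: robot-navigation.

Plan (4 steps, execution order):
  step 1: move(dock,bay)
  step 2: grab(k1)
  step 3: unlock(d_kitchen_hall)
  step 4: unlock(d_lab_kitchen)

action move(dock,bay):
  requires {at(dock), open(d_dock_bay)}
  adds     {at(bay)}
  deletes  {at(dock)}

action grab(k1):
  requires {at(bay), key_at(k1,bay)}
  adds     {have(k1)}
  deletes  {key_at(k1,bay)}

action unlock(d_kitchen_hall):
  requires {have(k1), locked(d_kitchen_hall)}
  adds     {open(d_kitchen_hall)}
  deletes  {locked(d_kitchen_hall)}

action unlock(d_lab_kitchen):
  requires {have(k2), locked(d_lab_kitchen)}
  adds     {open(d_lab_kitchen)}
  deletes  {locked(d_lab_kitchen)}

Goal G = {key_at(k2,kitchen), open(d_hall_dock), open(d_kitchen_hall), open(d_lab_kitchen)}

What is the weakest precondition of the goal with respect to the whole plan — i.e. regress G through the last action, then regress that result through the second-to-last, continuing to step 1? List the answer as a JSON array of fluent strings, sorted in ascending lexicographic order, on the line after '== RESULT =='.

Regress step by step:
  through step 4 (unlock(d_lab_kitchen)): drop {open(d_lab_kitchen)}, keep {key_at(k2,kitchen), open(d_hall_dock), open(d_kitchen_hall)}, require {have(k2), locked(d_lab_kitchen)}
    → {have(k2), key_at(k2,kitchen), locked(d_lab_kitchen), open(d_hall_dock), open(d_kitchen_hall)}
  through step 3 (unlock(d_kitchen_hall)): drop {open(d_kitchen_hall)}, keep {have(k2), key_at(k2,kitchen), locked(d_lab_kitchen), open(d_hall_dock)}, require {have(k1), locked(d_kitchen_hall)}
    → {have(k1), have(k2), key_at(k2,kitchen), locked(d_kitchen_hall), locked(d_lab_kitchen), open(d_hall_dock)}
  through step 2 (grab(k1)): drop {have(k1)}, keep {have(k2), key_at(k2,kitchen), locked(d_kitchen_hall), locked(d_lab_kitchen), open(d_hall_dock)}, require {at(bay), key_at(k1,bay)}
    → {at(bay), have(k2), key_at(k1,bay), key_at(k2,kitchen), locked(d_kitchen_hall), locked(d_lab_kitchen), open(d_hall_dock)}
  through step 1 (move(dock,bay)): drop {at(bay)}, keep {have(k2), key_at(k1,bay), key_at(k2,kitchen), locked(d_kitchen_hall), locked(d_lab_kitchen), open(d_hall_dock)}, require {at(dock), open(d_dock_bay)}
    → {at(dock), have(k2), key_at(k1,bay), key_at(k2,kitchen), locked(d_kitchen_hall), locked(d_lab_kitchen), open(d_dock_bay), open(d_hall_dock)}

== RESULT ==
["at(dock)", "have(k2)", "key_at(k1,bay)", "key_at(k2,kitchen)", "locked(d_kitchen_hall)", "locked(d_lab_kitchen)", "open(d_dock_bay)", "open(d_hall_dock)"]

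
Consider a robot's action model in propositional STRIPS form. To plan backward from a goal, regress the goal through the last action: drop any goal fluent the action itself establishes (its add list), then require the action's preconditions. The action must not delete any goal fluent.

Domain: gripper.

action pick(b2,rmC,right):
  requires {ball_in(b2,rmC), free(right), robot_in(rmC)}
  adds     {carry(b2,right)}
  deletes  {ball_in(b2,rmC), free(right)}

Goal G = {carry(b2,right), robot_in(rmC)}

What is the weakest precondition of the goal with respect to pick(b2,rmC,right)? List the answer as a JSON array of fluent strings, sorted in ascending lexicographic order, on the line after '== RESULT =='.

Regress:
  G ∩ del = {}  (empty — regression defined)
  G \ add = {carry(b2,right), robot_in(rmC)} \ {carry(b2,right)} = {robot_in(rmC)}
  ∪ pre   = {robot_in(rmC)} ∪ {ball_in(b2,rmC), free(right), robot_in(rmC)}
          = {ball_in(b2,rmC), free(right), robot_in(rmC)}

== RESULT ==
["ball_in(b2,rmC)", "free(right)", "robot_in(rmC)"]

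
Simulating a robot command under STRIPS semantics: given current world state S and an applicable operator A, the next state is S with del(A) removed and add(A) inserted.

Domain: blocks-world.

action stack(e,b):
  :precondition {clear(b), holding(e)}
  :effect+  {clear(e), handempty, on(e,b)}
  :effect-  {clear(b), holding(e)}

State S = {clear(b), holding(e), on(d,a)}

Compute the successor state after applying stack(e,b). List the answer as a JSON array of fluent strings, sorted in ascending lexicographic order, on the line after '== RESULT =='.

Compute (S \ del) ∪ add:
  pre ⊆ S: {clear(b), holding(e)} ⊆ S  — applicable
  S \ del = {on(d,a)}
  ∪ add   = {clear(e), handempty, on(d,a), on(e,b)}

== RESULT ==
["clear(e)", "handempty", "on(d,a)", "on(e,b)"]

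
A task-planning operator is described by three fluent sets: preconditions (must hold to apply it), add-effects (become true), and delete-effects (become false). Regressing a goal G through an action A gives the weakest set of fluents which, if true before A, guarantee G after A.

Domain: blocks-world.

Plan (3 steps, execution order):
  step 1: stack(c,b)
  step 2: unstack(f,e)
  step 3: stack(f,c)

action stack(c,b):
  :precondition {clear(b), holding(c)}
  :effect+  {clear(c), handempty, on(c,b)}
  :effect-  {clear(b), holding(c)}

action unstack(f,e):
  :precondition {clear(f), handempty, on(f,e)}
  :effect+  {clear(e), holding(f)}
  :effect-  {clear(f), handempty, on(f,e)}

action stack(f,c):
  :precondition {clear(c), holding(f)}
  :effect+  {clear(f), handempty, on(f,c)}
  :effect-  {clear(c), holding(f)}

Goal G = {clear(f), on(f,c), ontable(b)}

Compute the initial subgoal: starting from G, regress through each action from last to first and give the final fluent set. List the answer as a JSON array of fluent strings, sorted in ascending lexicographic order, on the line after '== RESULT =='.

Work backward from the goal:
  through step 3 (stack(f,c)): drop {clear(f), on(f,c)}, keep {ontable(b)}, require {clear(c), holding(f)}
    → {clear(c), holding(f), ontable(b)}
  through step 2 (unstack(f,e)): drop {holding(f)}, keep {clear(c), ontable(b)}, require {clear(f), handempty, on(f,e)}
    → {clear(c), clear(f), handempty, on(f,e), ontable(b)}
  through step 1 (stack(c,b)): drop {clear(c), handempty}, keep {clear(f), on(f,e), ontable(b)}, require {clear(b), holding(c)}
    → {clear(b), clear(f), holding(c), on(f,e), ontable(b)}

== RESULT ==
["clear(b)", "clear(f)", "holding(c)", "on(f,e)", "ontable(b)"]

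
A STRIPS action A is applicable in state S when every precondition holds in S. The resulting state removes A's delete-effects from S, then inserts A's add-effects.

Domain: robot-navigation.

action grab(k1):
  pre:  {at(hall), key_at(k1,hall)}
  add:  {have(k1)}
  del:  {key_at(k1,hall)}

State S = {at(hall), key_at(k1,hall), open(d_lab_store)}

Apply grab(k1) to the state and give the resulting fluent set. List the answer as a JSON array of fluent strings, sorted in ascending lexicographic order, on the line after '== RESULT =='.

Progress:
  pre ⊆ S: {at(hall), key_at(k1,hall)} ⊆ S  — applicable
  S \ del = {at(hall), open(d_lab_store)}
  ∪ add   = {at(hall), have(k1), open(d_lab_store)}

== RESULT ==
["at(hall)", "have(k1)", "open(d_lab_store)"]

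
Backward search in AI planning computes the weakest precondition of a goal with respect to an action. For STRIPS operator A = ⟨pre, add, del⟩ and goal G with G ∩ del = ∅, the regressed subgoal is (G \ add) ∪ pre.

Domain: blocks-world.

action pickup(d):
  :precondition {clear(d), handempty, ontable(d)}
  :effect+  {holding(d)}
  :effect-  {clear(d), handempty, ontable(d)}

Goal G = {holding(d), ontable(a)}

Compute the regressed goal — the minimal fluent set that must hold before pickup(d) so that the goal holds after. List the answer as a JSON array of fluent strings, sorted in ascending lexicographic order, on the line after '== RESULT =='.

Regress:
  G ∩ del = {}  (empty — regression defined)
  G \ add = {holding(d), ontable(a)} \ {holding(d)} = {ontable(a)}
  ∪ pre   = {ontable(a)} ∪ {clear(d), handempty, ontable(d)}
          = {clear(d), handempty, ontable(a), ontable(d)}

== RESULT ==
["clear(d)", "handempty", "ontable(a)", "ontable(d)"]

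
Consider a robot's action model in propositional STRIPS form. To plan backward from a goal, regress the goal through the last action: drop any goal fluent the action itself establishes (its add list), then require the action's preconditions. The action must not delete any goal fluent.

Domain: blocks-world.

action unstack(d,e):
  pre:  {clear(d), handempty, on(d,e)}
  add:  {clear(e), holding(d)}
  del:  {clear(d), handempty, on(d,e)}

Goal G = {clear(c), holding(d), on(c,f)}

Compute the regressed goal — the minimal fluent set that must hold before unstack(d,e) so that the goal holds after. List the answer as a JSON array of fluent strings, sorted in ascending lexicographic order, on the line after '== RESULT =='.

Compute (G \ add) ∪ pre:
  G ∩ del = {}  (empty — regression defined)
  G \ add = {clear(c), holding(d), on(c,f)} \ {clear(e), holding(d)} = {clear(c), on(c,f)}
  ∪ pre   = {clear(c), on(c,f)} ∪ {clear(d), handempty, on(d,e)}
          = {clear(c), clear(d), handempty, on(c,f), on(d,e)}

== RESULT ==
["clear(c)", "clear(d)", "handempty", "on(c,f)", "on(d,e)"]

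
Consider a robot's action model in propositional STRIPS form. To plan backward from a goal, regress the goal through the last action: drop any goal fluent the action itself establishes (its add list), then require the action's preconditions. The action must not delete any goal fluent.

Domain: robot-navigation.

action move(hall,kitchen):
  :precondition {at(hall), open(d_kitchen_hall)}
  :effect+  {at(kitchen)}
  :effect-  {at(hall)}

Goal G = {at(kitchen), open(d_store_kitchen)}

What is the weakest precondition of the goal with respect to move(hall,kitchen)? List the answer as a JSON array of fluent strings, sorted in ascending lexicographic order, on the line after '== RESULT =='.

Regress:
  G ∩ del = {}  (empty — regression defined)
  G \ add = {at(kitchen), open(d_store_kitchen)} \ {at(kitchen)} = {open(d_store_kitchen)}
  ∪ pre   = {open(d_store_kitchen)} ∪ {at(hall), open(d_kitchen_hall)}
          = {at(hall), open(d_kitchen_hall), open(d_store_kitchen)}

== RESULT ==
["at(hall)", "open(d_kitchen_hall)", "open(d_store_kitchen)"]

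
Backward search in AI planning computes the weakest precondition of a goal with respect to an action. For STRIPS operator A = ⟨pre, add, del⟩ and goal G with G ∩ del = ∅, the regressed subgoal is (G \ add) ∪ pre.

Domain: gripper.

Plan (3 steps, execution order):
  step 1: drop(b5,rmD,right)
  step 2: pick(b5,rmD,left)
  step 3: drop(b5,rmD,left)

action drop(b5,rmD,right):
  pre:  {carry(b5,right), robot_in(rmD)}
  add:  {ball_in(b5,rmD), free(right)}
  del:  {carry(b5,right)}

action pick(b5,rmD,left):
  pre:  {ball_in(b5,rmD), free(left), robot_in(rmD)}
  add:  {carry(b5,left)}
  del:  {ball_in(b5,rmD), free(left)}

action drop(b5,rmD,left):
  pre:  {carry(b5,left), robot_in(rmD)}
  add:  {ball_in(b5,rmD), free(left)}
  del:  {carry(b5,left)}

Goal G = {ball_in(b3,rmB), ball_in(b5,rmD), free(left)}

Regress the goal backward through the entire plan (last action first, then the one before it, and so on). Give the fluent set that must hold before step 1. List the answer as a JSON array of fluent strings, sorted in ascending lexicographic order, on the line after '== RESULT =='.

Regress step by step:
  through step 3 (drop(b5,rmD,left)): drop {ball_in(b5,rmD), free(left)}, keep {ball_in(b3,rmB)}, require {carry(b5,left), robot_in(rmD)}
    → {ball_in(b3,rmB), carry(b5,left), robot_in(rmD)}
  through step 2 (pick(b5,rmD,left)): drop {carry(b5,left)}, keep {ball_in(b3,rmB), robot_in(rmD)}, require {ball_in(b5,rmD), free(left), robot_in(rmD)}
    → {ball_in(b3,rmB), ball_in(b5,rmD), free(left), robot_in(rmD)}
  through step 1 (drop(b5,rmD,right)): drop {ball_in(b5,rmD)}, keep {ball_in(b3,rmB), free(left), robot_in(rmD)}, require {carry(b5,right), robot_in(rmD)}
    → {ball_in(b3,rmB), carry(b5,right), free(left), robot_in(rmD)}

== RESULT ==
["ball_in(b3,rmB)", "carry(b5,right)", "free(left)", "robot_in(rmD)"]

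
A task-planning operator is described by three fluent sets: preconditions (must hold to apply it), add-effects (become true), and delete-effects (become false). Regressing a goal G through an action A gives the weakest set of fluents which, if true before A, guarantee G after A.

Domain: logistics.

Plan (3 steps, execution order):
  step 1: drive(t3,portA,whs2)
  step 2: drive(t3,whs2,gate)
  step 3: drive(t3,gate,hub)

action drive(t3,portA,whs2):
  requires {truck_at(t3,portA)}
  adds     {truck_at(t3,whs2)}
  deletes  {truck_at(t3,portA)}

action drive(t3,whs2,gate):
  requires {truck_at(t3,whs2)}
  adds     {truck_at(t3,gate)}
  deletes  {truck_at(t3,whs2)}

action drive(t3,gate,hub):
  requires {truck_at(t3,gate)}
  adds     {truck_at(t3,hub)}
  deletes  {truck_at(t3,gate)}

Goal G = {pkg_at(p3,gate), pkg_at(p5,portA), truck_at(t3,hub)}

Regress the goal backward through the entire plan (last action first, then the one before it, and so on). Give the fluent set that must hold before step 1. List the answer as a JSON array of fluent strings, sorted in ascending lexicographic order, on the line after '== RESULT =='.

Regress step by step:
  through step 3 (drive(t3,gate,hub)): drop {truck_at(t3,hub)}, keep {pkg_at(p3,gate), pkg_at(p5,portA)}, require {truck_at(t3,gate)}
    → {pkg_at(p3,gate), pkg_at(p5,portA), truck_at(t3,gate)}
  through step 2 (drive(t3,whs2,gate)): drop {truck_at(t3,gate)}, keep {pkg_at(p3,gate), pkg_at(p5,portA)}, require {truck_at(t3,whs2)}
    → {pkg_at(p3,gate), pkg_at(p5,portA), truck_at(t3,whs2)}
  through step 1 (drive(t3,portA,whs2)): drop {truck_at(t3,whs2)}, keep {pkg_at(p3,gate), pkg_at(p5,portA)}, require {truck_at(t3,portA)}
    → {pkg_at(p3,gate), pkg_at(p5,portA), truck_at(t3,portA)}

== RESULT ==
["pkg_at(p3,gate)", "pkg_at(p5,portA)", "truck_at(t3,portA)"]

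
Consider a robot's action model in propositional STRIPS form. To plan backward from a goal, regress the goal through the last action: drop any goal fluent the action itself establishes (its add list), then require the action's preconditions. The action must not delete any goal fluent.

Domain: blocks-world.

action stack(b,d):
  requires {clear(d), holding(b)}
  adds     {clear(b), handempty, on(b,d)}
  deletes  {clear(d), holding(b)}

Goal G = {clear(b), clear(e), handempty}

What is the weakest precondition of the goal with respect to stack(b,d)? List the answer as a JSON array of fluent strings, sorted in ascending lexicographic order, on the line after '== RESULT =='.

Compute (G \ add) ∪ pre:
  G ∩ del = {}  (empty — regression defined)
  G \ add = {clear(b), clear(e), handempty} \ {clear(b), handempty, on(b,d)} = {clear(e)}
  ∪ pre   = {clear(e)} ∪ {clear(d), holding(b)}
          = {clear(d), clear(e), holding(b)}

== RESULT ==
["clear(d)", "clear(e)", "holding(b)"]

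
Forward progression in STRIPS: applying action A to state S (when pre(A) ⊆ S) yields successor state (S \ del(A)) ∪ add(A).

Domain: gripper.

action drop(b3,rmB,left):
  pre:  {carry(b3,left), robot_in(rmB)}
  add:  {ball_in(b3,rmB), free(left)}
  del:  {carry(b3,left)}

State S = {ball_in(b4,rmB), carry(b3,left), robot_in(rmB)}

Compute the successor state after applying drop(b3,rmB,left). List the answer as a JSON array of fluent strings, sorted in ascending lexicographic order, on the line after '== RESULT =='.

Progress:
  pre ⊆ S: {carry(b3,left), robot_in(rmB)} ⊆ S  — applicable
  S \ del = {ball_in(b4,rmB), robot_in(rmB)}
  ∪ add   = {ball_in(b3,rmB), ball_in(b4,rmB), free(left), robot_in(rmB)}

== RESULT ==
["ball_in(b3,rmB)", "ball_in(b4,rmB)", "free(left)", "robot_in(rmB)"]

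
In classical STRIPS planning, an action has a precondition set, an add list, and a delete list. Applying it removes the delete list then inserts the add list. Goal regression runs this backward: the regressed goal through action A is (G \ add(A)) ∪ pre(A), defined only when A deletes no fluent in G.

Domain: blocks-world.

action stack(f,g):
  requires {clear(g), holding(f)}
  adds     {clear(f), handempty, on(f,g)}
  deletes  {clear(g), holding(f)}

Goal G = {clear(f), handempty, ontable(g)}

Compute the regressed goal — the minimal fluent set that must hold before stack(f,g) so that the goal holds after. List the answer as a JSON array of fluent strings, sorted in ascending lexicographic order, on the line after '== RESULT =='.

Regress:
  G ∩ del = {}  (empty — regression defined)
  G \ add = {clear(f), handempty, ontable(g)} \ {clear(f), handempty, on(f,g)} = {ontable(g)}
  ∪ pre   = {ontable(g)} ∪ {clear(g), holding(f)}
          = {clear(g), holding(f), ontable(g)}

== RESULT ==
["clear(g)", "holding(f)", "ontable(g)"]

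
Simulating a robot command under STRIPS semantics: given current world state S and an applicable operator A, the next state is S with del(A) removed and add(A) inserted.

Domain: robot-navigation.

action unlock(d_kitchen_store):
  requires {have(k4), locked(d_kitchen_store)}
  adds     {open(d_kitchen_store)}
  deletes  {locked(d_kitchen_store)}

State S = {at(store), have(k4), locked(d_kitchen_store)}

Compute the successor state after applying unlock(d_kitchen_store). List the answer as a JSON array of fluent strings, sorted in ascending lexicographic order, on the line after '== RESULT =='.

Compute (S \ del) ∪ add:
  pre ⊆ S: {have(k4), locked(d_kitchen_store)} ⊆ S  — applicable
  S \ del = {at(store), have(k4)}
  ∪ add   = {at(store), have(k4), open(d_kitchen_store)}

== RESULT ==
["at(store)", "have(k4)", "open(d_kitchen_store)"]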